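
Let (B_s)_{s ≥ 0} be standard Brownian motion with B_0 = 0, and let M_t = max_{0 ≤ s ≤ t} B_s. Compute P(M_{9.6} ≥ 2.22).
P(M_{9.6} ≥ 2.22) = 2·P(B_{9.6} ≥ 2.22) = 2(1 − Φ(2.22/√9.6)) ≈ 0.4737

By the reflection principle for Brownian motion, P(M_t ≥ a) = 2 · P(B_t ≥ a) for a ≥ 0. Since B_t ~ N(0, t), P(B_t ≥ 2.22) = 1 − Φ(2.22/√t) = 1 − Φ(2.22/√9.6) = 1 − Φ(0.7165). So
  P(M_{9.6} ≥ 2.22) = 2(1 − Φ(0.7165)) ≈ 0.4737.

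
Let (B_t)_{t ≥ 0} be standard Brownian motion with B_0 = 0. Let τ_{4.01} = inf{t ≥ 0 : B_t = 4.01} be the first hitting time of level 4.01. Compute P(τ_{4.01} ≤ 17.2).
P(τ_{4.01} ≤ 17.2) = 2(1 − Φ(4.01/√17.2)) = 2(1 − Φ(0.9669)) ≈ 0.3336

By the reflection principle for standard BM, P(τ_b ≤ t) = 2 · P(B_t ≥ b). Since B_t ~ N(0, t), P(B_t ≥ 4.01) = 1 − Φ(4.01/√t) = 1 − Φ(4.01/√17.2) = 1 − Φ(0.9669) ≈ 0.16680. Doubling: P(τ_{4.01} ≤ 17.2) ≈ 2 · 0.16680 = 0.33360 ≈ 0.3336.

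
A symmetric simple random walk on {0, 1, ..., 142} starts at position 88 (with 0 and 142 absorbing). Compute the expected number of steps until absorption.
E[τ | X_0 = 88] = 4752

Let v_k = E[τ | X_0 = k]. Boundary: v_0 = v_142 = 0. Recurrence: v_k = 1 + (v_{k-1} + v_{k+1})/2 for 1 ≤ k ≤ 141. The particular solution to v_k − (v_{k-1} + v_{k+1})/2 = 1 is v_k = −k^2. Adding homogeneous solution A + B k and matching boundaries gives v_k = k (142 − k). Substituting k = 88: v_88 = 88 · 54 = 4752.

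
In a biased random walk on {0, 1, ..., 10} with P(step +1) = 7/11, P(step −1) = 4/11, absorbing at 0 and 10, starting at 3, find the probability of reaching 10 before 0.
P(hit 10 before 0) = (1 − (4/7)^3) / (1 − (4/7)^10) = 76589499/93808891

Let u_k denote P(reach 10 before 0 | start at k). Boundary: u_0 = 0, u_10 = 1. Recurrence: u_k = 7/11·u_{k+1} + 4/11·u_{k-1} for 1 ≤ k ≤ 9. Try u_k = A + B·r^k with r = q/p = (4/11)/(7/11) = 4/7. Substitution satisfies the recurrence; boundary conditions give:
  u_k = (1 − r^k) / (1 − r^N) = (1 − (4/7)^3) / (1 − (4/7)^10) = 76589499/93808891.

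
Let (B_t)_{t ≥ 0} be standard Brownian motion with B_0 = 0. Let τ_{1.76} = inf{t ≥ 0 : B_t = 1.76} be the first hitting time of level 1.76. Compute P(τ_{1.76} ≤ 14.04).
P(τ_{1.76} ≤ 14.04) = 2(1 − Φ(1.76/√14.04)) = 2(1 − Φ(0.4697)) ≈ 0.6386

By the reflection principle for standard BM, P(τ_b ≤ t) = 2 · P(B_t ≥ b). Since B_t ~ N(0, t), P(B_t ≥ 1.76) = 1 − Φ(1.76/√t) = 1 − Φ(1.76/√14.04) = 1 − Φ(0.4697) ≈ 0.31928. Doubling: P(τ_{1.76} ≤ 14.04) ≈ 2 · 0.31928 = 0.63856 ≈ 0.6386.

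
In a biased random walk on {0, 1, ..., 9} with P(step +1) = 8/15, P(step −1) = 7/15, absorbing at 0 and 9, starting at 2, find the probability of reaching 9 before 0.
P(hit 9 before 0) = (1 − (7/8)^2) / (1 − (7/8)^9) = 31457280/93864121

Let u_k denote P(reach 9 before 0 | start at k). Boundary: u_0 = 0, u_9 = 1. Recurrence: u_k = 8/15·u_{k+1} + 7/15·u_{k-1} for 1 ≤ k ≤ 8. Try u_k = A + B·r^k with r = q/p = (7/15)/(8/15) = 7/8. Substitution satisfies the recurrence; boundary conditions give:
  u_k = (1 − r^k) / (1 − r^N) = (1 − (7/8)^2) / (1 − (7/8)^9) = 31457280/93864121.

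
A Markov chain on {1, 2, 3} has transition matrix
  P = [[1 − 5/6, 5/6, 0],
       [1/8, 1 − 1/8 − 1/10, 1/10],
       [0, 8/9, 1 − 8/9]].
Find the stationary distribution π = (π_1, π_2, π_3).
π = (12/101, 80/101, 9/101)

This is a birth-death chain on three states, which satisfies detailed balance: π_1 · P_{12} = π_2 · P_{21} and π_2 · P_{23} = π_3 · P_{32}.
From π_1 · 5/6 = π_2 · 1/8: π_2/π_1 = (5/6)/(1/8) = 20/3.
From π_2 · 1/10 = π_3 · 8/9: π_3/π_2 = (1/10)/(8/9) = 9/80.
Take π_1 proportional to 1; then unnormalized π = (1, 20/3, 3/4). Normalize by dividing by the sum 101/12:
  π = (12/101, 80/101, 9/101).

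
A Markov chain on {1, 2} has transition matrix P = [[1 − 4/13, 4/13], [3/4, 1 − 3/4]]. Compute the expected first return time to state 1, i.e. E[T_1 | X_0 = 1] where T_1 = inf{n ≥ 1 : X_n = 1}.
E[T_1 | X_0 = 1] = 1/π_1 = 55/39

For an irreducible recurrent Markov chain with stationary distribution π, E[T_i | X_0 = i] = 1/π_i (Kac's formula). Here π_1 = (3/4)/(4/13 + 3/4) = (3/4)/(55/52) = 39/55, so E[T_1 | X_0 = 1] = 1/π_1 = (4/13 + 3/4)/(3/4) = (55/52)/(3/4) = 55/39.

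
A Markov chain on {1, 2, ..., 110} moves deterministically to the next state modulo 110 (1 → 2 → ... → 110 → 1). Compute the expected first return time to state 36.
E[T_36 | X_0 = 36] = 110

The chain cycles deterministically, so starting at state 36 it returns in exactly 110 steps. Equivalently, the stationary distribution is uniform π_j = 1/110 for every state j, so by Kac's formula E[T_36] = 1/π_36 = 110.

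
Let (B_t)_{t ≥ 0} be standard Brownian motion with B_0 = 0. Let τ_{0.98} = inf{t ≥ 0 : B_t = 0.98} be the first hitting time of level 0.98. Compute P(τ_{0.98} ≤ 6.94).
P(τ_{0.98} ≤ 6.94) = 2(1 − Φ(0.98/√6.94)) = 2(1 − Φ(0.3720)) ≈ 0.7099

By the reflection principle for standard BM, P(τ_b ≤ t) = 2 · P(B_t ≥ b). Since B_t ~ N(0, t), P(B_t ≥ 0.98) = 1 − Φ(0.98/√t) = 1 − Φ(0.98/√6.94) = 1 − Φ(0.3720) ≈ 0.35495. Doubling: P(τ_{0.98} ≤ 6.94) ≈ 2 · 0.35495 = 0.70990 ≈ 0.7099.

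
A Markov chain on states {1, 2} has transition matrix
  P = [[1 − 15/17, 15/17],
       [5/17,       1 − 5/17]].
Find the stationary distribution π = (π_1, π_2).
π_1 = 1/4, π_2 = 3/4

Solve πP = π with π_1 + π_2 = 1. From πP = π: π_1 · (1 − 15/17) + π_2 · 5/17 = π_1 ⇒ π_2 · 5/17 = π_1 · 15/17 ⇒ π_2/π_1 = (15/17)/(5/17) = 3. Together with π_1 + π_2 = 1:
  π_1 = (5/17)/(15/17 + 5/17) = (5/17)/(20/17) = 1/4,
  π_2 = (15/17)/(15/17 + 5/17) = (15/17)/(20/17) = 3/4.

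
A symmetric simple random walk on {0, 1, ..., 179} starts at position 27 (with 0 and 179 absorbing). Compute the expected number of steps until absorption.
E[τ | X_0 = 27] = 4104

Let v_k = E[τ | X_0 = k]. Boundary: v_0 = v_179 = 0. Recurrence: v_k = 1 + (v_{k-1} + v_{k+1})/2 for 1 ≤ k ≤ 178. The particular solution to v_k − (v_{k-1} + v_{k+1})/2 = 1 is v_k = −k^2. Adding homogeneous solution A + B k and matching boundaries gives v_k = k (179 − k). Substituting k = 27: v_27 = 27 · 152 = 4104.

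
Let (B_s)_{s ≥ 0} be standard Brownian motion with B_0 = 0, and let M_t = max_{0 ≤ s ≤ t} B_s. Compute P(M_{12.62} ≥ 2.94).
P(M_{12.62} ≥ 2.94) = 2·P(B_{12.62} ≥ 2.94) = 2(1 − Φ(2.94/√12.62)) ≈ 0.4079

By the reflection principle for Brownian motion, P(M_t ≥ a) = 2 · P(B_t ≥ a) for a ≥ 0. Since B_t ~ N(0, t), P(B_t ≥ 2.94) = 1 − Φ(2.94/√t) = 1 − Φ(2.94/√12.62) = 1 − Φ(0.8276). So
  P(M_{12.62} ≥ 2.94) = 2(1 − Φ(0.8276)) ≈ 0.4079.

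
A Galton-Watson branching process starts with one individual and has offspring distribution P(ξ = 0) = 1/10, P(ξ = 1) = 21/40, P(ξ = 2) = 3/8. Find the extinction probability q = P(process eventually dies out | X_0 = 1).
q = 4/15

The pgf is f(s) = 1/10 + 21/40·s + 3/8·s². The extinction probability q is the smallest fixed point of f in [0, 1]. Setting s = f(s):
  3/8·s² + (21/40 − 1)·s + 1/10 = 0
  3/8·s² − (1/10 + 3/8)·s + 1/10 = 0
which factors as (s − 1)·(3/8·s − 1/10) = 0, giving roots s = 1 and s = (1/10)/(3/8) = 4/15.
Mean offspring μ = 21/40 + 2·3/8 = 51/40 > 1 (supercritical), so q < 1. The extinction probability is the smaller root: q = (1/10)/(3/8) = 4/15.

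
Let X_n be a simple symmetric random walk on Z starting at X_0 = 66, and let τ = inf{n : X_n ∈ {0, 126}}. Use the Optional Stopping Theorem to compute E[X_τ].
E[X_τ] = 66

X_n is a martingale and τ is a bounded-mean stopping time (indeed τ is finite a.s. with bounded expectation since the walk is in a bounded region). By the OST, E[X_τ] = E[X_0] = 66. Equivalently: E[X_τ] = 126 · P(hit 126 first) + 0 · P(hit 0 first) = 126 · (66/126) = 66.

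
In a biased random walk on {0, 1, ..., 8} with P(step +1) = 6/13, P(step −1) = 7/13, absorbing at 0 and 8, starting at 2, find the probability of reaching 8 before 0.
P(hit 8 before 0) = (1 − (7/6)^2) / (1 − (7/6)^8) = 46656/314245

Let u_k denote P(reach 8 before 0 | start at k). Boundary: u_0 = 0, u_8 = 1. Recurrence: u_k = 6/13·u_{k+1} + 7/13·u_{k-1} for 1 ≤ k ≤ 7. Try u_k = A + B·r^k with r = q/p = (7/13)/(6/13) = 7/6. Substitution satisfies the recurrence; boundary conditions give:
  u_k = (1 − r^k) / (1 − r^N) = (1 − (7/6)^2) / (1 − (7/6)^8) = 46656/314245.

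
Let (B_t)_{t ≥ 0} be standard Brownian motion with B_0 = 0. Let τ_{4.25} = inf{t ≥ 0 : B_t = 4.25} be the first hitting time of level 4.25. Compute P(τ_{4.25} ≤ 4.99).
P(τ_{4.25} ≤ 4.99) = 2(1 − Φ(4.25/√4.99)) = 2(1 − Φ(1.9026)) ≈ 0.0571

By the reflection principle for standard BM, P(τ_b ≤ t) = 2 · P(B_t ≥ b). Since B_t ~ N(0, t), P(B_t ≥ 4.25) = 1 − Φ(4.25/√t) = 1 − Φ(4.25/√4.99) = 1 − Φ(1.9026) ≈ 0.02855. Doubling: P(τ_{4.25} ≤ 4.99) ≈ 2 · 0.02855 = 0.05710 ≈ 0.0571.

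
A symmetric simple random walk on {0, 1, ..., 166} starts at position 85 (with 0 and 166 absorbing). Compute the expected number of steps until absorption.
E[τ | X_0 = 85] = 6885

Let v_k = E[τ | X_0 = k]. Boundary: v_0 = v_166 = 0. Recurrence: v_k = 1 + (v_{k-1} + v_{k+1})/2 for 1 ≤ k ≤ 165. The particular solution to v_k − (v_{k-1} + v_{k+1})/2 = 1 is v_k = −k^2. Adding homogeneous solution A + B k and matching boundaries gives v_k = k (166 − k). Substituting k = 85: v_85 = 85 · 81 = 6885.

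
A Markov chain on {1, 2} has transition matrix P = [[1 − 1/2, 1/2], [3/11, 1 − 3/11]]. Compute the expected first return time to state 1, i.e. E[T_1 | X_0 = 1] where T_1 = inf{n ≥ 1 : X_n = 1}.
E[T_1 | X_0 = 1] = 1/π_1 = 17/6

For an irreducible recurrent Markov chain with stationary distribution π, E[T_i | X_0 = i] = 1/π_i (Kac's formula). Here π_1 = (3/11)/(1/2 + 3/11) = (3/11)/(17/22) = 6/17, so E[T_1 | X_0 = 1] = 1/π_1 = (1/2 + 3/11)/(3/11) = (17/22)/(3/11) = 17/6.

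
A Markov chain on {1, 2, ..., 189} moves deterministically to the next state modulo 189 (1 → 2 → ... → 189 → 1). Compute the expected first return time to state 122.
E[T_122 | X_0 = 122] = 189

The chain cycles deterministically, so starting at state 122 it returns in exactly 189 steps. Equivalently, the stationary distribution is uniform π_j = 1/189 for every state j, so by Kac's formula E[T_122] = 1/π_122 = 189.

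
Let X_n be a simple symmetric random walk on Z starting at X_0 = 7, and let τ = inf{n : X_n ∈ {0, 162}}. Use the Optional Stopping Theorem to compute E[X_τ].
E[X_τ] = 7

X_n is a martingale and τ is a bounded-mean stopping time (indeed τ is finite a.s. with bounded expectation since the walk is in a bounded region). By the OST, E[X_τ] = E[X_0] = 7. Equivalently: E[X_τ] = 162 · P(hit 162 first) + 0 · P(hit 0 first) = 162 · (7/162) = 7.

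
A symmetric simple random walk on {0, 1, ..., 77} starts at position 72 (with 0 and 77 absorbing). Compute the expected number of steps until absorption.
E[τ | X_0 = 72] = 360

Let v_k = E[τ | X_0 = k]. Boundary: v_0 = v_77 = 0. Recurrence: v_k = 1 + (v_{k-1} + v_{k+1})/2 for 1 ≤ k ≤ 76. The particular solution to v_k − (v_{k-1} + v_{k+1})/2 = 1 is v_k = −k^2. Adding homogeneous solution A + B k and matching boundaries gives v_k = k (77 − k). Substituting k = 72: v_72 = 72 · 5 = 360.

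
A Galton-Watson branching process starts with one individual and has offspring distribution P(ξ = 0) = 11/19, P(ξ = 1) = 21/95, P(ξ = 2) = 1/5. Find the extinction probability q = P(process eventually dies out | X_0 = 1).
q = 1

Mean offspring μ = 0·11/19 + 1·21/95 + 2·1/5 = 59/95 ≤ 1. For μ ≤ 1 with offspring not concentrated at 1, the Galton-Watson process goes extinct almost surely, so q = 1.
(Algebraic check: The pgf is f(s) = 11/19 + 21/95·s + 1/5·s². The extinction probability q is the smallest fixed point of f in [0, 1]. Setting s = f(s):
  1/5·s² + (21/95 − 1)·s + 11/19 = 0
  1/5·s² − (11/19 + 1/5)·s + 11/19 = 0
which factors as (s − 1)·(1/5·s − 11/19) = 0, giving roots s = 1 and s = (11/19)/(1/5) = 55/19. Since 55/19 ≥ 1, the smallest root in [0, 1] is s = 1.)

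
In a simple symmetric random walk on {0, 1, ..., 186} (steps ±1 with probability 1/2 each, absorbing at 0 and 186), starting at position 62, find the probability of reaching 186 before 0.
P(hit 186 before 0) = 62/186 = 1/3

Let u_k = P(hit 186 before 0 | start at k). Then u_0 = 0, u_186 = 1, and u_k = u_{k-1}/2 + u_{k+1}/2 for 1 ≤ k ≤ 185. This harmonic recurrence is solved by u_k = k/186, giving u_62 = 62/186 = 1/3.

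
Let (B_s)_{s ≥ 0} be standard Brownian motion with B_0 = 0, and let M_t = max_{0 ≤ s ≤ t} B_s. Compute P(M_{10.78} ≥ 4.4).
P(M_{10.78} ≥ 4.4) = 2·P(B_{10.78} ≥ 4.4) = 2(1 − Φ(4.4/√10.78)) ≈ 0.1802

By the reflection principle for Brownian motion, P(M_t ≥ a) = 2 · P(B_t ≥ a) for a ≥ 0. Since B_t ~ N(0, t), P(B_t ≥ 4.4) = 1 − Φ(4.4/√t) = 1 − Φ(4.4/√10.78) = 1 − Φ(1.3401). So
  P(M_{10.78} ≥ 4.4) = 2(1 − Φ(1.3401)) ≈ 0.1802.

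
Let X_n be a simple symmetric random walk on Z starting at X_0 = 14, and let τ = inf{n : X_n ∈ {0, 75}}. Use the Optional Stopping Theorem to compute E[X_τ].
E[X_τ] = 14

X_n is a martingale and τ is a bounded-mean stopping time (indeed τ is finite a.s. with bounded expectation since the walk is in a bounded region). By the OST, E[X_τ] = E[X_0] = 14. Equivalently: E[X_τ] = 75 · P(hit 75 first) + 0 · P(hit 0 first) = 75 · (14/75) = 14.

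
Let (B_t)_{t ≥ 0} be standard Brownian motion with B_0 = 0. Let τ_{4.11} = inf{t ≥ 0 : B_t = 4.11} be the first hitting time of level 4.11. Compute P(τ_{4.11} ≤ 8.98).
P(τ_{4.11} ≤ 8.98) = 2(1 − Φ(4.11/√8.98)) = 2(1 − Φ(1.3715)) ≈ 0.1702

By the reflection principle for standard BM, P(τ_b ≤ t) = 2 · P(B_t ≥ b). Since B_t ~ N(0, t), P(B_t ≥ 4.11) = 1 − Φ(4.11/√t) = 1 − Φ(4.11/√8.98) = 1 − Φ(1.3715) ≈ 0.08511. Doubling: P(τ_{4.11} ≤ 8.98) ≈ 2 · 0.08511 = 0.17022 ≈ 0.1702.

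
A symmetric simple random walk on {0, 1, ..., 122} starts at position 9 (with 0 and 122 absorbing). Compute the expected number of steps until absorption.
E[τ | X_0 = 9] = 1017

Let v_k = E[τ | X_0 = k]. Boundary: v_0 = v_122 = 0. Recurrence: v_k = 1 + (v_{k-1} + v_{k+1})/2 for 1 ≤ k ≤ 121. The particular solution to v_k − (v_{k-1} + v_{k+1})/2 = 1 is v_k = −k^2. Adding homogeneous solution A + B k and matching boundaries gives v_k = k (122 − k). Substituting k = 9: v_9 = 9 · 113 = 1017.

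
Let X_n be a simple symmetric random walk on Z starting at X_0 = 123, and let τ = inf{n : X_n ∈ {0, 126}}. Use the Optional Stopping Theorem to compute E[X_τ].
E[X_τ] = 123

X_n is a martingale and τ is a bounded-mean stopping time (indeed τ is finite a.s. with bounded expectation since the walk is in a bounded region). By the OST, E[X_τ] = E[X_0] = 123. Equivalently: E[X_τ] = 126 · P(hit 126 first) + 0 · P(hit 0 first) = 126 · (123/126) = 123.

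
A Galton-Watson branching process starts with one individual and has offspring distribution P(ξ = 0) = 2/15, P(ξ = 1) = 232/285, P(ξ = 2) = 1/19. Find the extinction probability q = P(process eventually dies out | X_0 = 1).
q = 1

Mean offspring μ = 0·2/15 + 1·232/285 + 2·1/19 = 262/285 ≤ 1. For μ ≤ 1 with offspring not concentrated at 1, the Galton-Watson process goes extinct almost surely, so q = 1.
(Algebraic check: The pgf is f(s) = 2/15 + 232/285·s + 1/19·s². The extinction probability q is the smallest fixed point of f in [0, 1]. Setting s = f(s):
  1/19·s² + (232/285 − 1)·s + 2/15 = 0
  1/19·s² − (2/15 + 1/19)·s + 2/15 = 0
which factors as (s − 1)·(1/19·s − 2/15) = 0, giving roots s = 1 and s = (2/15)/(1/19) = 38/15. Since 38/15 ≥ 1, the smallest root in [0, 1] is s = 1.)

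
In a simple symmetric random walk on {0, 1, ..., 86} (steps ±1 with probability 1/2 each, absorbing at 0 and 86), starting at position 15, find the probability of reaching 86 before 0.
P(hit 86 before 0) = 15/86

Let u_k = P(hit 86 before 0 | start at k). Then u_0 = 0, u_86 = 1, and u_k = u_{k-1}/2 + u_{k+1}/2 for 1 ≤ k ≤ 85. This harmonic recurrence is solved by u_k = k/86, giving u_15 = 15/86.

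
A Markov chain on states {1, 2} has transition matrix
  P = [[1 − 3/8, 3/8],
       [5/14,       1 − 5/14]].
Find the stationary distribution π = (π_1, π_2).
π_1 = 20/41, π_2 = 21/41

Solve πP = π with π_1 + π_2 = 1. From πP = π: π_1 · (1 − 3/8) + π_2 · 5/14 = π_1 ⇒ π_2 · 5/14 = π_1 · 3/8 ⇒ π_2/π_1 = (3/8)/(5/14) = 21/20. Together with π_1 + π_2 = 1:
  π_1 = (5/14)/(3/8 + 5/14) = (5/14)/(41/56) = 20/41,
  π_2 = (3/8)/(3/8 + 5/14) = (3/8)/(41/56) = 21/41.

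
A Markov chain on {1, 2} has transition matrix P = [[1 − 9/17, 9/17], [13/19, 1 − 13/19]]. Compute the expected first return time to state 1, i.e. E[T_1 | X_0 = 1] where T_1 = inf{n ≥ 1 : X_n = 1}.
E[T_1 | X_0 = 1] = 1/π_1 = 392/221

For an irreducible recurrent Markov chain with stationary distribution π, E[T_i | X_0 = i] = 1/π_i (Kac's formula). Here π_1 = (13/19)/(9/17 + 13/19) = (13/19)/(392/323) = 221/392, so E[T_1 | X_0 = 1] = 1/π_1 = (9/17 + 13/19)/(13/19) = (392/323)/(13/19) = 392/221.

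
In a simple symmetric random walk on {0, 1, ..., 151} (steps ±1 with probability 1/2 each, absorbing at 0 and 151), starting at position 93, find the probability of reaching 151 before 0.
P(hit 151 before 0) = 93/151

Let u_k = P(hit 151 before 0 | start at k). Then u_0 = 0, u_151 = 1, and u_k = u_{k-1}/2 + u_{k+1}/2 for 1 ≤ k ≤ 150. This harmonic recurrence is solved by u_k = k/151, giving u_93 = 93/151.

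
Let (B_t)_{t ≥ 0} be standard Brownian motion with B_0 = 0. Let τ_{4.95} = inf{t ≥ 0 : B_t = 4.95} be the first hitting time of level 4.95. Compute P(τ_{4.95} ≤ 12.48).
P(τ_{4.95} ≤ 12.48) = 2(1 − Φ(4.95/√12.48)) = 2(1 − Φ(1.4012)) ≈ 0.1612

By the reflection principle for standard BM, P(τ_b ≤ t) = 2 · P(B_t ≥ b). Since B_t ~ N(0, t), P(B_t ≥ 4.95) = 1 − Φ(4.95/√t) = 1 − Φ(4.95/√12.48) = 1 − Φ(1.4012) ≈ 0.08058. Doubling: P(τ_{4.95} ≤ 12.48) ≈ 2 · 0.08058 = 0.16116 ≈ 0.1612.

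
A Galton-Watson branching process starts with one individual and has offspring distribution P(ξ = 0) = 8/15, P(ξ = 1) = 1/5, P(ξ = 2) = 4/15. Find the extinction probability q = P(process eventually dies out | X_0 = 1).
q = 1

Mean offspring μ = 0·8/15 + 1·1/5 + 2·4/15 = 11/15 ≤ 1. For μ ≤ 1 with offspring not concentrated at 1, the Galton-Watson process goes extinct almost surely, so q = 1.
(Algebraic check: The pgf is f(s) = 8/15 + 1/5·s + 4/15·s². The extinction probability q is the smallest fixed point of f in [0, 1]. Setting s = f(s):
  4/15·s² + (1/5 − 1)·s + 8/15 = 0
  4/15·s² − (8/15 + 4/15)·s + 8/15 = 0
which factors as (s − 1)·(4/15·s − 8/15) = 0, giving roots s = 1 and s = (8/15)/(4/15) = 2. Since 2 ≥ 1, the smallest root in [0, 1] is s = 1.)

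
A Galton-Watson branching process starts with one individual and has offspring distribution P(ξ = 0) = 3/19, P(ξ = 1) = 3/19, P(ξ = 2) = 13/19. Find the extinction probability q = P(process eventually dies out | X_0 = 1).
q = 3/13

The pgf is f(s) = 3/19 + 3/19·s + 13/19·s². The extinction probability q is the smallest fixed point of f in [0, 1]. Setting s = f(s):
  13/19·s² + (3/19 − 1)·s + 3/19 = 0
  13/19·s² − (3/19 + 13/19)·s + 3/19 = 0
which factors as (s − 1)·(13/19·s − 3/19) = 0, giving roots s = 1 and s = (3/19)/(13/19) = 3/13.
Mean offspring μ = 3/19 + 2·13/19 = 29/19 > 1 (supercritical), so q < 1. The extinction probability is the smaller root: q = (3/19)/(13/19) = 3/13.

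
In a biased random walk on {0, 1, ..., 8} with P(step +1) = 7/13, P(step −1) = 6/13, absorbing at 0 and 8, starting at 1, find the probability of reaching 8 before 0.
P(hit 8 before 0) = (1 − (6/7)^1) / (1 − (6/7)^8) = 823543/4085185

Let u_k denote P(reach 8 before 0 | start at k). Boundary: u_0 = 0, u_8 = 1. Recurrence: u_k = 7/13·u_{k+1} + 6/13·u_{k-1} for 1 ≤ k ≤ 7. Try u_k = A + B·r^k with r = q/p = (6/13)/(7/13) = 6/7. Substitution satisfies the recurrence; boundary conditions give:
  u_k = (1 − r^k) / (1 − r^N) = (1 − (6/7)^1) / (1 − (6/7)^8) = 823543/4085185.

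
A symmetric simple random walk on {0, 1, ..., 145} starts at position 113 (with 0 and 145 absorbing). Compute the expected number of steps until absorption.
E[τ | X_0 = 113] = 3616

Let v_k = E[τ | X_0 = k]. Boundary: v_0 = v_145 = 0. Recurrence: v_k = 1 + (v_{k-1} + v_{k+1})/2 for 1 ≤ k ≤ 144. The particular solution to v_k − (v_{k-1} + v_{k+1})/2 = 1 is v_k = −k^2. Adding homogeneous solution A + B k and matching boundaries gives v_k = k (145 − k). Substituting k = 113: v_113 = 113 · 32 = 3616.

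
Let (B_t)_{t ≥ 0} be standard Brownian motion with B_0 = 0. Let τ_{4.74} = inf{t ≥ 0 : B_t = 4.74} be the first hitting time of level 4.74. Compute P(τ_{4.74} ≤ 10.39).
P(τ_{4.74} ≤ 10.39) = 2(1 − Φ(4.74/√10.39)) = 2(1 − Φ(1.4705)) ≈ 0.1414

By the reflection principle for standard BM, P(τ_b ≤ t) = 2 · P(B_t ≥ b). Since B_t ~ N(0, t), P(B_t ≥ 4.74) = 1 − Φ(4.74/√t) = 1 − Φ(4.74/√10.39) = 1 − Φ(1.4705) ≈ 0.07071. Doubling: P(τ_{4.74} ≤ 10.39) ≈ 2 · 0.07071 = 0.14142 ≈ 0.1414.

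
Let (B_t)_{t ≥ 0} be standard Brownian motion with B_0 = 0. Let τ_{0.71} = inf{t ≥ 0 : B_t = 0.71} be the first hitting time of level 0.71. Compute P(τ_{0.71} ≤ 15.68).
P(τ_{0.71} ≤ 15.68) = 2(1 − Φ(0.71/√15.68)) = 2(1 − Φ(0.1793)) ≈ 0.8577

By the reflection principle for standard BM, P(τ_b ≤ t) = 2 · P(B_t ≥ b). Since B_t ~ N(0, t), P(B_t ≥ 0.71) = 1 − Φ(0.71/√t) = 1 − Φ(0.71/√15.68) = 1 − Φ(0.1793) ≈ 0.42885. Doubling: P(τ_{0.71} ≤ 15.68) ≈ 2 · 0.42885 = 0.85770 ≈ 0.8577.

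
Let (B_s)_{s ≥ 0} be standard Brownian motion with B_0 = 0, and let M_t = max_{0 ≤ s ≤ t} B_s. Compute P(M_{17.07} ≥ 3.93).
P(M_{17.07} ≥ 3.93) = 2·P(B_{17.07} ≥ 3.93) = 2(1 − Φ(3.93/√17.07)) ≈ 0.3415

By the reflection principle for Brownian motion, P(M_t ≥ a) = 2 · P(B_t ≥ a) for a ≥ 0. Since B_t ~ N(0, t), P(B_t ≥ 3.93) = 1 − Φ(3.93/√t) = 1 − Φ(3.93/√17.07) = 1 − Φ(0.9512). So
  P(M_{17.07} ≥ 3.93) = 2(1 − Φ(0.9512)) ≈ 0.3415.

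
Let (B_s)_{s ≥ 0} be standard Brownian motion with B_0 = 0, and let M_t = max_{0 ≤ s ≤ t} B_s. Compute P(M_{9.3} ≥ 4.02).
P(M_{9.3} ≥ 4.02) = 2·P(B_{9.3} ≥ 4.02) = 2(1 − Φ(4.02/√9.3)) ≈ 0.1874

By the reflection principle for Brownian motion, P(M_t ≥ a) = 2 · P(B_t ≥ a) for a ≥ 0. Since B_t ~ N(0, t), P(B_t ≥ 4.02) = 1 − Φ(4.02/√t) = 1 − Φ(4.02/√9.3) = 1 − Φ(1.3182). So
  P(M_{9.3} ≥ 4.02) = 2(1 − Φ(1.3182)) ≈ 0.1874.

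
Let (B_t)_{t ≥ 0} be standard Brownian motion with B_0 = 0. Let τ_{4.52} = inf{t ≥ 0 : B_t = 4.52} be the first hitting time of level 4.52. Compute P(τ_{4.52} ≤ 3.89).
P(τ_{4.52} ≤ 3.89) = 2(1 − Φ(4.52/√3.89)) = 2(1 − Φ(2.2917)) ≈ 0.0219

By the reflection principle for standard BM, P(τ_b ≤ t) = 2 · P(B_t ≥ b). Since B_t ~ N(0, t), P(B_t ≥ 4.52) = 1 − Φ(4.52/√t) = 1 − Φ(4.52/√3.89) = 1 − Φ(2.2917) ≈ 0.01096. Doubling: P(τ_{4.52} ≤ 3.89) ≈ 2 · 0.01096 = 0.02192 ≈ 0.0219.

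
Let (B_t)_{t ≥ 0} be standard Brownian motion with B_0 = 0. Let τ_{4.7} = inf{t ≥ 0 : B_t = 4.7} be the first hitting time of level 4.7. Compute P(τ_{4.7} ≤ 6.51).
P(τ_{4.7} ≤ 6.51) = 2(1 − Φ(4.7/√6.51)) = 2(1 − Φ(1.8421)) ≈ 0.0655

By the reflection principle for standard BM, P(τ_b ≤ t) = 2 · P(B_t ≥ b). Since B_t ~ N(0, t), P(B_t ≥ 4.7) = 1 − Φ(4.7/√t) = 1 − Φ(4.7/√6.51) = 1 − Φ(1.8421) ≈ 0.03273. Doubling: P(τ_{4.7} ≤ 6.51) ≈ 2 · 0.03273 = 0.06546 ≈ 0.0655.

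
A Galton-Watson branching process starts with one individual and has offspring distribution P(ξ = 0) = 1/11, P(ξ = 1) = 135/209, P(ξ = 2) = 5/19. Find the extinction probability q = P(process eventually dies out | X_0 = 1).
q = 19/55

The pgf is f(s) = 1/11 + 135/209·s + 5/19·s². The extinction probability q is the smallest fixed point of f in [0, 1]. Setting s = f(s):
  5/19·s² + (135/209 − 1)·s + 1/11 = 0
  5/19·s² − (1/11 + 5/19)·s + 1/11 = 0
which factors as (s − 1)·(5/19·s − 1/11) = 0, giving roots s = 1 and s = (1/11)/(5/19) = 19/55.
Mean offspring μ = 135/209 + 2·5/19 = 245/209 > 1 (supercritical), so q < 1. The extinction probability is the smaller root: q = (1/11)/(5/19) = 19/55.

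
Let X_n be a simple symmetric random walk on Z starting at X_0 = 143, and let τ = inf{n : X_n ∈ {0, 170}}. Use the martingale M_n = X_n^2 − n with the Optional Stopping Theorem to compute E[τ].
E[τ] = 3861

M_n = X_n^2 − n is a martingale (since E[X_{n+1}^2 | F_n] = X_n^2 + 1). By OST (τ has finite mean in a bounded region), E[M_τ] = E[M_0] = X_0^2 − 0 = 143^2 = 20449. Also E[M_τ] = E[X_τ^2] − E[τ]. The walk exits at 0 or 170, with P(hit 170 first) = 143/170, so E[X_τ^2] = 170^2 · 143/170 + 0 = 24310. Thus E[τ] = E[X_τ^2] − E[M_τ] = 24310 − 20449 = 3861 = 143(170 − 143) = 3861.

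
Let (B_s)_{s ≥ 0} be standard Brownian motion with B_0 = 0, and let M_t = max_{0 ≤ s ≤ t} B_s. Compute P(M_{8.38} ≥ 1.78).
P(M_{8.38} ≥ 1.78) = 2·P(B_{8.38} ≥ 1.78) = 2(1 − Φ(1.78/√8.38)) ≈ 0.5386

By the reflection principle for Brownian motion, P(M_t ≥ a) = 2 · P(B_t ≥ a) for a ≥ 0. Since B_t ~ N(0, t), P(B_t ≥ 1.78) = 1 − Φ(1.78/√t) = 1 − Φ(1.78/√8.38) = 1 − Φ(0.6149). So
  P(M_{8.38} ≥ 1.78) = 2(1 − Φ(0.6149)) ≈ 0.5386.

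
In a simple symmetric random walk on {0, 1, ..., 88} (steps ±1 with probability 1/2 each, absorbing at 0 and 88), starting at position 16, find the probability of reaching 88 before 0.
P(hit 88 before 0) = 16/88 = 2/11

Let u_k = P(hit 88 before 0 | start at k). Then u_0 = 0, u_88 = 1, and u_k = u_{k-1}/2 + u_{k+1}/2 for 1 ≤ k ≤ 87. This harmonic recurrence is solved by u_k = k/88, giving u_16 = 16/88 = 2/11.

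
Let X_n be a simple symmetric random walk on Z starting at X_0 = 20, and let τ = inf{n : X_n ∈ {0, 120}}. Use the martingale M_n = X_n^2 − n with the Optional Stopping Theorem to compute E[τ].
E[τ] = 2000

M_n = X_n^2 − n is a martingale (since E[X_{n+1}^2 | F_n] = X_n^2 + 1). By OST (τ has finite mean in a bounded region), E[M_τ] = E[M_0] = X_0^2 − 0 = 20^2 = 400. Also E[M_τ] = E[X_τ^2] − E[τ]. The walk exits at 0 or 120, with P(hit 120 first) = 20/120, so E[X_τ^2] = 120^2 · 20/120 + 0 = 2400. Thus E[τ] = E[X_τ^2] − E[M_τ] = 2400 − 400 = 2000 = 20(120 − 20) = 2000.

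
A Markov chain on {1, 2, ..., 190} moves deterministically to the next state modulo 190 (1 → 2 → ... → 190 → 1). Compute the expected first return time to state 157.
E[T_157 | X_0 = 157] = 190

The chain cycles deterministically, so starting at state 157 it returns in exactly 190 steps. Equivalently, the stationary distribution is uniform π_j = 1/190 for every state j, so by Kac's formula E[T_157] = 1/π_157 = 190.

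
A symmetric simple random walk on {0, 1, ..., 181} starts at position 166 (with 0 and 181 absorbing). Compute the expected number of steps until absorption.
E[τ | X_0 = 166] = 2490

Let v_k = E[τ | X_0 = k]. Boundary: v_0 = v_181 = 0. Recurrence: v_k = 1 + (v_{k-1} + v_{k+1})/2 for 1 ≤ k ≤ 180. The particular solution to v_k − (v_{k-1} + v_{k+1})/2 = 1 is v_k = −k^2. Adding homogeneous solution A + B k and matching boundaries gives v_k = k (181 − k). Substituting k = 166: v_166 = 166 · 15 = 2490.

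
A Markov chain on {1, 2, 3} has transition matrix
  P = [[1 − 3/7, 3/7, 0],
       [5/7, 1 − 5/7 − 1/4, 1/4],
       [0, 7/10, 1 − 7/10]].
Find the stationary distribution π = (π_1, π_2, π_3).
π = (70/127, 42/127, 15/127)

This is a birth-death chain on three states, which satisfies detailed balance: π_1 · P_{12} = π_2 · P_{21} and π_2 · P_{23} = π_3 · P_{32}.
From π_1 · 3/7 = π_2 · 5/7: π_2/π_1 = (3/7)/(5/7) = 3/5.
From π_2 · 1/4 = π_3 · 7/10: π_3/π_2 = (1/4)/(7/10) = 5/14.
Take π_1 proportional to 1; then unnormalized π = (1, 3/5, 3/14). Normalize by dividing by the sum 127/70:
  π = (70/127, 42/127, 15/127).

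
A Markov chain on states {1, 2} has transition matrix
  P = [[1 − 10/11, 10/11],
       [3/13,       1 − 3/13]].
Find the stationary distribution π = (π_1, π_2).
π_1 = 33/163, π_2 = 130/163

Solve πP = π with π_1 + π_2 = 1. From πP = π: π_1 · (1 − 10/11) + π_2 · 3/13 = π_1 ⇒ π_2 · 3/13 = π_1 · 10/11 ⇒ π_2/π_1 = (10/11)/(3/13) = 130/33. Together with π_1 + π_2 = 1:
  π_1 = (3/13)/(10/11 + 3/13) = (3/13)/(163/143) = 33/163,
  π_2 = (10/11)/(10/11 + 3/13) = (10/11)/(163/143) = 130/163.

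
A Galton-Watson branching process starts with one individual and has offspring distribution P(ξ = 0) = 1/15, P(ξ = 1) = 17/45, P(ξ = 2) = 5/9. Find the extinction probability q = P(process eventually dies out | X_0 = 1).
q = 3/25

The pgf is f(s) = 1/15 + 17/45·s + 5/9·s². The extinction probability q is the smallest fixed point of f in [0, 1]. Setting s = f(s):
  5/9·s² + (17/45 − 1)·s + 1/15 = 0
  5/9·s² − (1/15 + 5/9)·s + 1/15 = 0
which factors as (s − 1)·(5/9·s − 1/15) = 0, giving roots s = 1 and s = (1/15)/(5/9) = 3/25.
Mean offspring μ = 17/45 + 2·5/9 = 67/45 > 1 (supercritical), so q < 1. The extinction probability is the smaller root: q = (1/15)/(5/9) = 3/25.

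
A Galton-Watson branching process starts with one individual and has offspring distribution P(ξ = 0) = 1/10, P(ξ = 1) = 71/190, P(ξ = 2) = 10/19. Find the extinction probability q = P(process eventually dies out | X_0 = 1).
q = 19/100

The pgf is f(s) = 1/10 + 71/190·s + 10/19·s². The extinction probability q is the smallest fixed point of f in [0, 1]. Setting s = f(s):
  10/19·s² + (71/190 − 1)·s + 1/10 = 0
  10/19·s² − (1/10 + 10/19)·s + 1/10 = 0
which factors as (s − 1)·(10/19·s − 1/10) = 0, giving roots s = 1 and s = (1/10)/(10/19) = 19/100.
Mean offspring μ = 71/190 + 2·10/19 = 271/190 > 1 (supercritical), so q < 1. The extinction probability is the smaller root: q = (1/10)/(10/19) = 19/100.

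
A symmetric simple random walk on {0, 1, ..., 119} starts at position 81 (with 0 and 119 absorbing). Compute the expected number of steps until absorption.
E[τ | X_0 = 81] = 3078

Let v_k = E[τ | X_0 = k]. Boundary: v_0 = v_119 = 0. Recurrence: v_k = 1 + (v_{k-1} + v_{k+1})/2 for 1 ≤ k ≤ 118. The particular solution to v_k − (v_{k-1} + v_{k+1})/2 = 1 is v_k = −k^2. Adding homogeneous solution A + B k and matching boundaries gives v_k = k (119 − k). Substituting k = 81: v_81 = 81 · 38 = 3078.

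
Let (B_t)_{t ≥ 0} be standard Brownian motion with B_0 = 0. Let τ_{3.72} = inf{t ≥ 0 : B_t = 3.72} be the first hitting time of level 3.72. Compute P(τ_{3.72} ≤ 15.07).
P(τ_{3.72} ≤ 15.07) = 2(1 − Φ(3.72/√15.07)) = 2(1 − Φ(0.9583)) ≈ 0.3379

By the reflection principle for standard BM, P(τ_b ≤ t) = 2 · P(B_t ≥ b). Since B_t ~ N(0, t), P(B_t ≥ 3.72) = 1 − Φ(3.72/√t) = 1 − Φ(3.72/√15.07) = 1 − Φ(0.9583) ≈ 0.16896. Doubling: P(τ_{3.72} ≤ 15.07) ≈ 2 · 0.16896 = 0.33792 ≈ 0.3379.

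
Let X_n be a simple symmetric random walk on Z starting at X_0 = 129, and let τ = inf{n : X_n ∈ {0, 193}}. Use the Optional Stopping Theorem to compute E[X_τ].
E[X_τ] = 129

X_n is a martingale and τ is a bounded-mean stopping time (indeed τ is finite a.s. with bounded expectation since the walk is in a bounded region). By the OST, E[X_τ] = E[X_0] = 129. Equivalently: E[X_τ] = 193 · P(hit 193 first) + 0 · P(hit 0 first) = 193 · (129/193) = 129.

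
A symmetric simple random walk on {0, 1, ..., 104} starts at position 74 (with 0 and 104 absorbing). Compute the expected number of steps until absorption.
E[τ | X_0 = 74] = 2220

Let v_k = E[τ | X_0 = k]. Boundary: v_0 = v_104 = 0. Recurrence: v_k = 1 + (v_{k-1} + v_{k+1})/2 for 1 ≤ k ≤ 103. The particular solution to v_k − (v_{k-1} + v_{k+1})/2 = 1 is v_k = −k^2. Adding homogeneous solution A + B k and matching boundaries gives v_k = k (104 − k). Substituting k = 74: v_74 = 74 · 30 = 2220.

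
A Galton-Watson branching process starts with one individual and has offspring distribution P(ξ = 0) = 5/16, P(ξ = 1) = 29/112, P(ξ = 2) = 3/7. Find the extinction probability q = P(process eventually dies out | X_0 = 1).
q = 35/48

The pgf is f(s) = 5/16 + 29/112·s + 3/7·s². The extinction probability q is the smallest fixed point of f in [0, 1]. Setting s = f(s):
  3/7·s² + (29/112 − 1)·s + 5/16 = 0
  3/7·s² − (5/16 + 3/7)·s + 5/16 = 0
which factors as (s − 1)·(3/7·s − 5/16) = 0, giving roots s = 1 and s = (5/16)/(3/7) = 35/48.
Mean offspring μ = 29/112 + 2·3/7 = 125/112 > 1 (supercritical), so q < 1. The extinction probability is the smaller root: q = (5/16)/(3/7) = 35/48.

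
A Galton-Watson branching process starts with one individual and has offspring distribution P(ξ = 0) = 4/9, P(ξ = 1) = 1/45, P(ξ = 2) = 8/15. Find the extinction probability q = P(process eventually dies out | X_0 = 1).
q = 5/6

The pgf is f(s) = 4/9 + 1/45·s + 8/15·s². The extinction probability q is the smallest fixed point of f in [0, 1]. Setting s = f(s):
  8/15·s² + (1/45 − 1)·s + 4/9 = 0
  8/15·s² − (4/9 + 8/15)·s + 4/9 = 0
which factors as (s − 1)·(8/15·s − 4/9) = 0, giving roots s = 1 and s = (4/9)/(8/15) = 5/6.
Mean offspring μ = 1/45 + 2·8/15 = 49/45 > 1 (supercritical), so q < 1. The extinction probability is the smaller root: q = (4/9)/(8/15) = 5/6.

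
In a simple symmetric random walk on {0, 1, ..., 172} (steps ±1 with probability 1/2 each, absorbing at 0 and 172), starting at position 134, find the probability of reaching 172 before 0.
P(hit 172 before 0) = 134/172 = 67/86

Let u_k = P(hit 172 before 0 | start at k). Then u_0 = 0, u_172 = 1, and u_k = u_{k-1}/2 + u_{k+1}/2 for 1 ≤ k ≤ 171. This harmonic recurrence is solved by u_k = k/172, giving u_134 = 134/172 = 67/86.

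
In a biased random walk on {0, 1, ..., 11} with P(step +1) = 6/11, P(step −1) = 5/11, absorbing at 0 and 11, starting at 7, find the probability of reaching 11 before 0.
P(hit 11 before 0) = (1 − (5/6)^7) / (1 − (5/6)^11) = 261547056/313968931

Let u_k denote P(reach 11 before 0 | start at k). Boundary: u_0 = 0, u_11 = 1. Recurrence: u_k = 6/11·u_{k+1} + 5/11·u_{k-1} for 1 ≤ k ≤ 10. Try u_k = A + B·r^k with r = q/p = (5/11)/(6/11) = 5/6. Substitution satisfies the recurrence; boundary conditions give:
  u_k = (1 − r^k) / (1 − r^N) = (1 − (5/6)^7) / (1 − (5/6)^11) = 261547056/313968931.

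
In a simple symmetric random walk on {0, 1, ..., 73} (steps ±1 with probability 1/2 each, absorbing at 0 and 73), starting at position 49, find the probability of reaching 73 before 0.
P(hit 73 before 0) = 49/73

Let u_k = P(hit 73 before 0 | start at k). Then u_0 = 0, u_73 = 1, and u_k = u_{k-1}/2 + u_{k+1}/2 for 1 ≤ k ≤ 72. This harmonic recurrence is solved by u_k = k/73, giving u_49 = 49/73.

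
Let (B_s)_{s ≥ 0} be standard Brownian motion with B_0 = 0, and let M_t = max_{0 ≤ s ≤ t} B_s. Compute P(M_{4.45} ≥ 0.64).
P(M_{4.45} ≥ 0.64) = 2·P(B_{4.45} ≥ 0.64) = 2(1 − Φ(0.64/√4.45)) ≈ 0.7616

By the reflection principle for Brownian motion, P(M_t ≥ a) = 2 · P(B_t ≥ a) for a ≥ 0. Since B_t ~ N(0, t), P(B_t ≥ 0.64) = 1 − Φ(0.64/√t) = 1 − Φ(0.64/√4.45) = 1 − Φ(0.3034). So
  P(M_{4.45} ≥ 0.64) = 2(1 − Φ(0.3034)) ≈ 0.7616.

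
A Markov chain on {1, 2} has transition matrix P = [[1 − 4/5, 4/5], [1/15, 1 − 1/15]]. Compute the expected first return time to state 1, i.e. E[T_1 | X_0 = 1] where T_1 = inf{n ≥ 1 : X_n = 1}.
E[T_1 | X_0 = 1] = 1/π_1 = 13

For an irreducible recurrent Markov chain with stationary distribution π, E[T_i | X_0 = i] = 1/π_i (Kac's formula). Here π_1 = (1/15)/(4/5 + 1/15) = (1/15)/(13/15) = 1/13, so E[T_1 | X_0 = 1] = 1/π_1 = (4/5 + 1/15)/(1/15) = (13/15)/(1/15) = 13.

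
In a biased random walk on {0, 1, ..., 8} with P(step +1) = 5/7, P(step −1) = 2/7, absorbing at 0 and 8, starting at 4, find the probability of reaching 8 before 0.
P(hit 8 before 0) = (1 − (2/5)^4) / (1 − (2/5)^8) = 625/641

Let u_k denote P(reach 8 before 0 | start at k). Boundary: u_0 = 0, u_8 = 1. Recurrence: u_k = 5/7·u_{k+1} + 2/7·u_{k-1} for 1 ≤ k ≤ 7. Try u_k = A + B·r^k with r = q/p = (2/7)/(5/7) = 2/5. Substitution satisfies the recurrence; boundary conditions give:
  u_k = (1 − r^k) / (1 − r^N) = (1 − (2/5)^4) / (1 − (2/5)^8) = 625/641.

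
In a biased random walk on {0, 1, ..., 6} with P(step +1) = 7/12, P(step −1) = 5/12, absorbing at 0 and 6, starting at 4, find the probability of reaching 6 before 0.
P(hit 6 before 0) = (1 − (5/7)^4) / (1 − (5/7)^6) = 3626/4251

Let u_k denote P(reach 6 before 0 | start at k). Boundary: u_0 = 0, u_6 = 1. Recurrence: u_k = 7/12·u_{k+1} + 5/12·u_{k-1} for 1 ≤ k ≤ 5. Try u_k = A + B·r^k with r = q/p = (5/12)/(7/12) = 5/7. Substitution satisfies the recurrence; boundary conditions give:
  u_k = (1 − r^k) / (1 − r^N) = (1 − (5/7)^4) / (1 − (5/7)^6) = 3626/4251.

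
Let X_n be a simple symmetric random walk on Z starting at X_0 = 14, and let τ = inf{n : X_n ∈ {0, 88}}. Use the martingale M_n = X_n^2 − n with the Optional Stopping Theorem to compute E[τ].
E[τ] = 1036

M_n = X_n^2 − n is a martingale (since E[X_{n+1}^2 | F_n] = X_n^2 + 1). By OST (τ has finite mean in a bounded region), E[M_τ] = E[M_0] = X_0^2 − 0 = 14^2 = 196. Also E[M_τ] = E[X_τ^2] − E[τ]. The walk exits at 0 or 88, with P(hit 88 first) = 14/88, so E[X_τ^2] = 88^2 · 14/88 + 0 = 1232. Thus E[τ] = E[X_τ^2] − E[M_τ] = 1232 − 196 = 1036 = 14(88 − 14) = 1036.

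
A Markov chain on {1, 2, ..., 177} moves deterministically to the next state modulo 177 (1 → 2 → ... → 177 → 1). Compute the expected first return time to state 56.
E[T_56 | X_0 = 56] = 177

The chain cycles deterministically, so starting at state 56 it returns in exactly 177 steps. Equivalently, the stationary distribution is uniform π_j = 1/177 for every state j, so by Kac's formula E[T_56] = 1/π_56 = 177.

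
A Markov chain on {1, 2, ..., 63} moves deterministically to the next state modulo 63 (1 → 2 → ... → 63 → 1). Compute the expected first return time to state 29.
E[T_29 | X_0 = 29] = 63

The chain cycles deterministically, so starting at state 29 it returns in exactly 63 steps. Equivalently, the stationary distribution is uniform π_j = 1/63 for every state j, so by Kac's formula E[T_29] = 1/π_29 = 63.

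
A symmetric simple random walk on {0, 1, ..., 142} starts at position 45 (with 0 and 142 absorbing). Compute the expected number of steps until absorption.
E[τ | X_0 = 45] = 4365

Let v_k = E[τ | X_0 = k]. Boundary: v_0 = v_142 = 0. Recurrence: v_k = 1 + (v_{k-1} + v_{k+1})/2 for 1 ≤ k ≤ 141. The particular solution to v_k − (v_{k-1} + v_{k+1})/2 = 1 is v_k = −k^2. Adding homogeneous solution A + B k and matching boundaries gives v_k = k (142 − k). Substituting k = 45: v_45 = 45 · 97 = 4365.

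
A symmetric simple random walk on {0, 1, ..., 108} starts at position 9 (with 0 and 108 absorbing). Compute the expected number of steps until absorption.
E[τ | X_0 = 9] = 891

Let v_k = E[τ | X_0 = k]. Boundary: v_0 = v_108 = 0. Recurrence: v_k = 1 + (v_{k-1} + v_{k+1})/2 for 1 ≤ k ≤ 107. The particular solution to v_k − (v_{k-1} + v_{k+1})/2 = 1 is v_k = −k^2. Adding homogeneous solution A + B k and matching boundaries gives v_k = k (108 − k). Substituting k = 9: v_9 = 9 · 99 = 891.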